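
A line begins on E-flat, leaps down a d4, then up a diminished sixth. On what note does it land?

A diminished fourth down from Eb is B (letter B, 4 semitones down).
A diminished sixth up from B is Gb (letter G, 7 semitones up).

Gb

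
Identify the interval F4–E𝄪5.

doubly augmented seventh

The letter names run F→E, a span of 6 letter steps, so the interval is some kind of seventh.
F to E## is 13 semitones. A major seventh is 11, so 13 makes it doubly augmented.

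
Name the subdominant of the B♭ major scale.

Eb

The Bb major scale runs Bb C D Eb F G A.
Degree 4 is Eb.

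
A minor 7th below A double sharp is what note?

A seventh below A lands on the letter B.
A minor seventh spans 10 semitones, so A## moves to pitch class 1. On the letter B that is B##.

B##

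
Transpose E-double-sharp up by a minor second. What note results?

E up a major second is F#, so the target letter is F.
From E##, a minor second is 1 semitone up: F##.

F##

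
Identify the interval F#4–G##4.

The letter names run F→G, a span of 1 letter step, so the interval is some kind of second.
F# to G## is 3 semitones. A major second is 2, so 3 makes it augmented.

augmented second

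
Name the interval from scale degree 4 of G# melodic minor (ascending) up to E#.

Scale degree 4 of G# melodic minor (ascending) is C#.
C# up to E#: letters C→E make it a third; 4 semitones makes it major.

major third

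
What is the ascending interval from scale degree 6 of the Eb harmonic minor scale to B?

Scale degree 6 of Eb harmonic minor is Cb.
Cb up to B: letters C→B make it a seventh; 12 semitones makes it augmented.

augmented seventh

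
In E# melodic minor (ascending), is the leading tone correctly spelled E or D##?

D##

Each scale degree takes a distinct letter name. Degree 7 of a scale on E must use the letter D.
D## and E are enharmonically the same pitch, but only D## uses the letter D, so it is the correct spelling here.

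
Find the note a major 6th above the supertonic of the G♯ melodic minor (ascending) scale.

The supertonic of G# melodic minor (ascending) is A#.
A major sixth (9 semitones) above A# lands on the letter F, giving F##.

F##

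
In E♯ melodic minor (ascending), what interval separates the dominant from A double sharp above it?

major seventh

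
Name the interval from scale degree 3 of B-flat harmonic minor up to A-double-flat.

diminished fifth

Scale degree 3 of Bb harmonic minor is Db.
Db up to Abb: letters D→A make it a fifth; 6 semitones makes it diminished.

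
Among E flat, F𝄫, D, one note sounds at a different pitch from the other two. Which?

In 12-tone equal temperament, enharmonic equivalents share a pitch class. Eb is pitch class 3; Fbb is pitch class 3; D is pitch class 2.
Eb and Fbb share pitch class 3, while D is pitch class 2.

D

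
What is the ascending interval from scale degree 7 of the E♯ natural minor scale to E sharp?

major second

Scale degree 7 of E# natural minor is D#.
D# up to E#: letters D→E make it a second; 2 semitones makes it major.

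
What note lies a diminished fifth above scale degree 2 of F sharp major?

D

Scale degree 2 of F# major is G#.
A diminished fifth (6 semitones) above G# lands on the letter D, giving D.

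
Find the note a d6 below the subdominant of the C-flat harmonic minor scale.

A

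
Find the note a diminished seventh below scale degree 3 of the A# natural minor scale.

Scale degree 3 of A# natural minor is C#.
A diminished seventh (9 semitones) below C# lands on the letter D, giving D##.

D##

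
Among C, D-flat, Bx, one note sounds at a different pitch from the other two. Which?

In 12-tone equal temperament, enharmonic equivalents share a pitch class. C is pitch class 0; Db is pitch class 1; B## is pitch class 1.
Db and B## share pitch class 1, while C is pitch class 0.

C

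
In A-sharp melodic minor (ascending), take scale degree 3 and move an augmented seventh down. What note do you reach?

Db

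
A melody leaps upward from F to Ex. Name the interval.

doubly augmented seventh

Counting letters F–G–A–B–C–D–E gives a seventh.
F→E## = 13 semitones, 2 wider than the major seventh (11), so doubly augmented.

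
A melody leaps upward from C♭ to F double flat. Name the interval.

diminished fourth

The letter names run C→F, a span of 3 letter steps, so the interval is some kind of fourth.
Cb to Fbb is 4 semitones. A perfect fourth is 5, so 4 makes it diminished.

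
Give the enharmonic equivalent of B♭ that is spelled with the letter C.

Bb is pitch class 10. The letter C alone is pitch class 0.
To reach pitch class 10 from C requires an offset of -2 semitones, i.e. double flat: Cbb.

Cbb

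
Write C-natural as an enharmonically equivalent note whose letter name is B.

B#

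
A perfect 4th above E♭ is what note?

A fourth above E lands on the letter A.
A perfect fourth spans 5 semitones, so Eb moves to pitch class 8. On the letter A that is Ab.

Ab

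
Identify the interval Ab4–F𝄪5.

doubly augmented sixth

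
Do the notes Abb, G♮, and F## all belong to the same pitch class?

Abb is pitch class 7; G is pitch class 7; F## is pitch class 7.
All spellings map to pitch class 7, so they are enharmonically equivalent.

Yes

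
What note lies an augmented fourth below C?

Gb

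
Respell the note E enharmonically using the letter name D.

D##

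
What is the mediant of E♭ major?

The Eb major scale runs Eb F G Ab Bb C D.
Degree 3 is G.

G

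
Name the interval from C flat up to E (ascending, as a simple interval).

augmented third

Counting letters C–D–E gives a third.
Cb→E = 5 semitones, 1 wider than the major third (4), so augmented.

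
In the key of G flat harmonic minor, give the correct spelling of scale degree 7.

F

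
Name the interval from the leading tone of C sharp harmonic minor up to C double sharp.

major second

The leading tone of C# harmonic minor is B#.
B# up to C##: letters B→C make it a second; 2 semitones makes it major.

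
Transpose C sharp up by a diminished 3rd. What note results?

C up a major third is E, so the target letter is E.
From C#, a diminished third is 2 semitones up: Eb.

Eb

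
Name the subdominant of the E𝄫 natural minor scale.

Abb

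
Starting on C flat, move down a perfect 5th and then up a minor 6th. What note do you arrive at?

Dbb

A perfect fifth down from Cb is Fb (letter F, 7 semitones down).
A minor sixth up from Fb is Dbb (letter D, 8 semitones up).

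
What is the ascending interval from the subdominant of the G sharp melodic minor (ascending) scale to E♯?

major third

The subdominant of G# melodic minor (ascending) is C#.
C# up to E#: letters C→E make it a third; 4 semitones makes it major.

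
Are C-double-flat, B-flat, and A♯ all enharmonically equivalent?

Cbb = pitch class 10 and Bb = pitch class 10 and A# = pitch class 10 — the same pitch class, so they are enharmonic equivalents.

Yes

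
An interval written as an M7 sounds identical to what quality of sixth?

doubly augmented

A major seventh spans 11 semitones.
A sixth spanning 11 semitones is doubly augmented (the major sixth is 9).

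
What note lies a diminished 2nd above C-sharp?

Db

A second above C lands on the letter D.
A diminished second spans 0 semitones, so C# moves to pitch class 1. On the letter D that is Db.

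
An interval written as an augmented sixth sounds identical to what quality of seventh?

minor

An augmented sixth spans 10 semitones.
A seventh spanning 10 semitones is minor (the major seventh is 11).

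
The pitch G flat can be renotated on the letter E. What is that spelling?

E##

Plain E sits 2 semitones below Gb, so on the letter E the same pitch needs a double sharp: E##.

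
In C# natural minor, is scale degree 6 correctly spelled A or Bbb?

A

Each scale degree takes a distinct letter name. Degree 6 of a scale on C must use the letter A.
A and Bbb are enharmonically the same pitch, but only A uses the letter A, so it is the correct spelling here.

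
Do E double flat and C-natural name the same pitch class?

Ebb is pitch class 2; C is pitch class 0.
The pitch classes differ (2 vs. 0), so they are not enharmonic equivalents.

No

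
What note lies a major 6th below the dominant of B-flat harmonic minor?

The dominant of Bb harmonic minor is F.
A major sixth (9 semitones) below F lands on the letter A, giving Ab.

Ab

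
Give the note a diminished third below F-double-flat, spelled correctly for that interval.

F down a major third is Db, so the target letter is D.
From Fbb, a diminished third is 2 semitones down: Db.

Db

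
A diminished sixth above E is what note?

Cb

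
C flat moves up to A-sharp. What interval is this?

doubly augmented sixth

The letter names run C→A, a span of 5 letter steps, so the interval is some kind of sixth.
Cb to A# is 11 semitones. A major sixth is 9, so 11 makes it doubly augmented.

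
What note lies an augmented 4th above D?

G#

D up a perfect fourth is G, so the target letter is G.
From D, an augmented fourth is 6 semitones up: G#.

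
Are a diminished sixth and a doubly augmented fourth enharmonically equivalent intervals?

Yes

A diminished sixth spans 7 semitones; a doubly augmented fourth spans 7.
They are enharmonically equivalent.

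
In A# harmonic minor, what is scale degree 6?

The A# harmonic minor scale runs A# B# C# D# E# F# G##.
Degree 6 is F#.

F#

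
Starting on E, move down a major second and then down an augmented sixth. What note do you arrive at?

A major second down from E is D (letter D, 2 semitones down).
An augmented sixth down from D is Fb (letter F, 10 semitones down).

Fb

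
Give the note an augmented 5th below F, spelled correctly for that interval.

Bbb

F down a perfect fifth is Bb, so the target letter is B.
From F, an augmented fifth is 8 semitones down: Bbb.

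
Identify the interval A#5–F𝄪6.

The letter names run A→F, a span of 5 letter steps, so the interval is some kind of sixth.
A# to F## is 9 semitones. A major sixth is 9, so 9 makes it major.

major sixth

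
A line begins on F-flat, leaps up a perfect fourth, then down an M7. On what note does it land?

Cbb

A perfect fourth up from Fb is Bbb (letter B, 5 semitones up).
A major seventh down from Bbb is Cbb (letter C, 11 semitones down).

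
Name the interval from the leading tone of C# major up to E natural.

diminished fourth

The leading tone of C# major is B#.
B# up to E: letters B→E make it a fourth; 4 semitones makes it diminished.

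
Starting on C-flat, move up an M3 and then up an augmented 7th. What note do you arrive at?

D#

A major third up from Cb is Eb (letter E, 4 semitones up).
An augmented seventh up from Eb is D# (letter D, 12 semitones up).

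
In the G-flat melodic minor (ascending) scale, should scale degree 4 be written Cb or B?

Each scale degree takes a distinct letter name. Degree 4 of a scale on G must use the letter C.
Cb and B are enharmonically the same pitch, but only Cb uses the letter C, so it is the correct spelling here.

Cb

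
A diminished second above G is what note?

G up a major second is A, so the target letter is A.
From G, a diminished second is 0 semitones up: Abb.

Abb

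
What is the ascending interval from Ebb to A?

doubly augmented fourth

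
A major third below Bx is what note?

G##

A third below B lands on the letter G.
A major third spans 4 semitones, so B## moves to pitch class 9. On the letter G that is G##.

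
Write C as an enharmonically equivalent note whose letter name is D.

Dbb

Plain D sits 2 semitones above C, so on the letter D the same pitch needs a double flat: Dbb.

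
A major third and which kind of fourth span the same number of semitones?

diminished

A major third spans 4 semitones.
A fourth spanning 4 semitones is diminished (the perfect fourth is 5).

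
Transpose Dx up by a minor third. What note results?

A third above D lands on the letter F.
A minor third spans 3 semitones, so D## moves to pitch class 7. On the letter F that is F##.

F##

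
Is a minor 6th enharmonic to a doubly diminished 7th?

A minor sixth spans 8 semitones; a doubly diminished seventh spans 8.
They are enharmonically equivalent.

Yes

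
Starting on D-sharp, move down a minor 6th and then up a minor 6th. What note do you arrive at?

D#

A minor sixth down from D# is F## (letter F, 8 semitones down).
A minor sixth up from F## is D# (letter D, 8 semitones up).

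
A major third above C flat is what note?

C up a major third is E, so the target letter is E.
From Cb, a major third is 4 semitones up: Eb.

Eb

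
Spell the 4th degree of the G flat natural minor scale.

The Gb natural minor scale runs Gb Ab Bbb Cb Db Ebb Fb.
Degree 4 is Cb.

Cb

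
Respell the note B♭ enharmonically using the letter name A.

A#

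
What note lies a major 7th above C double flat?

C up a major seventh is B, so the target letter is B.
From Cbb, a major seventh is 11 semitones up: Bbb.

Bbb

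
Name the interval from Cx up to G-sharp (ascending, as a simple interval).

diminished fifth

The letter names run C→G, a span of 4 letter steps, so the interval is some kind of fifth.
C## to G# is 6 semitones. A perfect fifth is 7, so 6 makes it diminished.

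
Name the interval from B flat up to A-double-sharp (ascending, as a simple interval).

doubly augmented seventh

Counting letters B–C–D–E–F–G–A gives a seventh.
Bb→A## = 13 semitones, 2 wider than the major seventh (11), so doubly augmented.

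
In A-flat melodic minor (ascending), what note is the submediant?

F

Degree 6 takes the letter 5 steps above A, which is F.
In melodic minor (ascending), degree 6 sits 9 semitones above the tonic. Ab + 9 semitones is pitch class 5, spelled on F as F.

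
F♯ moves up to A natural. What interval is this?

Counting letters F–G–A gives a third.
F#→A = 3 semitones, 1 narrower than the major third (4), so minor.

minor third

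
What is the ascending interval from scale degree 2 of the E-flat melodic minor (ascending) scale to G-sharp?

augmented second

Scale degree 2 of Eb melodic minor (ascending) is F.
F up to G#: letters F→G make it a second; 3 semitones makes it augmented.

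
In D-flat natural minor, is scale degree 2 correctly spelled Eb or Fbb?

Each scale degree takes a distinct letter name. Degree 2 of a scale on D must use the letter E.
Eb and Fbb are enharmonically the same pitch, but only Eb uses the letter E, so it is the correct spelling here.

Eb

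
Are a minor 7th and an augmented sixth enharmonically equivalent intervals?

Yes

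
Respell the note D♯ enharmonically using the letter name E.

D# is pitch class 3. The letter E alone is pitch class 4.
To reach pitch class 3 from E requires an offset of -1 semitone, i.e. flat: Eb.

Eb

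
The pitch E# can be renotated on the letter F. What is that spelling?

Plain F sits at the same pitch as E#, so on the letter F the same pitch needs a natural: F.

F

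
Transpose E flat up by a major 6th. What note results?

C

A sixth above E lands on the letter C.
A major sixth spans 9 semitones, so Eb moves to pitch class 0. On the letter C that is C.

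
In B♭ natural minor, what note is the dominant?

F

Degree 5 takes the letter 4 steps above B, which is F.
In natural minor, degree 5 sits 7 semitones above the tonic. Bb + 7 semitones is pitch class 5, spelled on F as F.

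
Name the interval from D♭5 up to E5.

augmented second

Counting letters D–E gives a second.
Db→E = 3 semitones, 1 wider than the major second (2), so augmented.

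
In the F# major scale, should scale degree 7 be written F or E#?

Each scale degree takes a distinct letter name. Degree 7 of a scale on F must use the letter E.
E# and F are enharmonically the same pitch, but only E# uses the letter E, so it is the correct spelling here.

E#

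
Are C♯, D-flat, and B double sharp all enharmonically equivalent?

C# is pitch class 1; Db is pitch class 1; B## is pitch class 1.
All spellings map to pitch class 1, so they are enharmonically equivalent.

Yes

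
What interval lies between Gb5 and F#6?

augmented seventh

The letter names run G→F, a span of 6 letter steps, so the interval is some kind of seventh.
Gb to F# is 12 semitones. A major seventh is 11, so 12 makes it augmented.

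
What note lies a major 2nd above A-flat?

A up a major second is B, so the target letter is B.
From Ab, a major second is 2 semitones up: Bb.

Bb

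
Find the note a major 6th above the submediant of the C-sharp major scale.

F##

The submediant of C# major is A#.
A major sixth (9 semitones) above A# lands on the letter F, giving F##.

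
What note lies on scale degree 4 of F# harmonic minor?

The F# harmonic minor scale runs F# G# A B C# D E#.
Degree 4 is B.

B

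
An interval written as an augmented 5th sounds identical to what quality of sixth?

minor

An augmented fifth spans 8 semitones.
A sixth spanning 8 semitones is minor (the major sixth is 9).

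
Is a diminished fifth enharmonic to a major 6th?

No

A diminished fifth spans 6 semitones; a major sixth spans 9.
The spans differ, so they are not enharmonic equivalents.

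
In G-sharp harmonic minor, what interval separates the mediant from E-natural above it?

The mediant of G# harmonic minor is B.
B up to E: letters B→E make it a fourth; 5 semitones makes it perfect.

perfect fourth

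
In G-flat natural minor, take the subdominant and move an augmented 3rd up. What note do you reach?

E

The subdominant of Gb natural minor is Cb.
An augmented third (5 semitones) above Cb lands on the letter E, giving E.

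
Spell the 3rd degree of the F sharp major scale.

Degree 3 takes the letter 2 steps above F, which is A.
In major, degree 3 sits 4 semitones above the tonic. F# + 4 semitones is pitch class 10, spelled on A as A#.

A#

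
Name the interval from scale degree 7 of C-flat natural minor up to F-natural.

augmented fifth

Scale degree 7 of Cb natural minor is Bbb.
Bbb up to F: letters B→F make it a fifth; 8 semitones makes it augmented.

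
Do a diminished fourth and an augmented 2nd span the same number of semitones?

A diminished fourth spans 4 semitones; an augmented second spans 3.
The spans differ, so they are not enharmonic equivalents.

No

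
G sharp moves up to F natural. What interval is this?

diminished seventh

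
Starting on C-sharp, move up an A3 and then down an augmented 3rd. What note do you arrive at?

C#

An augmented third up from C# is E## (letter E, 5 semitones up).
An augmented third down from E## is C# (letter C, 5 semitones down).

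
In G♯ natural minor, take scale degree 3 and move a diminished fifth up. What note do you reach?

F

Scale degree 3 of G# natural minor is B.
A diminished fifth (6 semitones) above B lands on the letter F, giving F.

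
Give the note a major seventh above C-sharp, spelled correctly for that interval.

B#

C up a major seventh is B, so the target letter is B.
From C#, a major seventh is 11 semitones up: B#.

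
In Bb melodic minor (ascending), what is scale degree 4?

The Bb melodic minor (ascending) scale runs Bb C Db Eb F G A.
Degree 4 is Eb.

Eb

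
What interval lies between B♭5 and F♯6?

Counting letters B–C–D–E–F gives a fifth.
Bb→F# = 8 semitones, 1 wider than the perfect fifth (7), so augmented.

augmented fifth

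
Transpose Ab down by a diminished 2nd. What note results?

A second below A lands on the letter G.
A diminished second spans 0 semitones, so Ab moves to pitch class 8. On the letter G that is G#.

G#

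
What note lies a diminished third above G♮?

A third above G lands on the letter B.
A diminished third spans 2 semitones, so G moves to pitch class 9. On the letter B that is Bbb.

Bbb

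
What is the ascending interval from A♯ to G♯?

minor seventh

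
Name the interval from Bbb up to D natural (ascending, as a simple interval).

Counting letters B–C–D gives a third.
Bbb→D = 5 semitones, 1 wider than the major third (4), so augmented.

augmented third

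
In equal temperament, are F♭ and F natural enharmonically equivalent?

No

Two spellings are enharmonically equivalent only if they share a pitch class.
Here Fb → 4, F → 5; 4 ≠ 5, so they are not.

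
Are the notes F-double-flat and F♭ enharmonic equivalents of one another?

No

Two spellings are enharmonically equivalent only if they share a pitch class.
Here Fbb → 3, Fb → 4; 3 ≠ 4, so they are not.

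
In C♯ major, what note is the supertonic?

D#

Degree 2 takes the letter 1 step above C, which is D.
In major, degree 2 sits 2 semitones above the tonic. C# + 2 semitones is pitch class 3, spelled on D as D#.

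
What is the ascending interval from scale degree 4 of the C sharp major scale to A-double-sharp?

augmented third

Scale degree 4 of C# major is F#.
F# up to A##: letters F→A make it a third; 5 semitones makes it augmented.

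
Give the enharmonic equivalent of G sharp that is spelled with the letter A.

Ab

G# is pitch class 8. The letter A alone is pitch class 9.
To reach pitch class 8 from A requires an offset of -1 semitone, i.e. flat: Ab.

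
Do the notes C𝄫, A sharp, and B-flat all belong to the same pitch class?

Cbb is pitch class 10; A# is pitch class 10; Bb is pitch class 10.
All spellings map to pitch class 10, so they are enharmonically equivalent.

Yes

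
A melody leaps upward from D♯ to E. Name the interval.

minor second

The letter names run D→E, a span of 1 letter step, so the interval is some kind of second.
D# to E is 1 semitone. A major second is 2, so 1 makes it minor.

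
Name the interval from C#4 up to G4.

The letter names run C→G, a span of 4 letter steps, so the interval is some kind of fifth.
C# to G is 6 semitones. A perfect fifth is 7, so 6 makes it diminished.

diminished fifth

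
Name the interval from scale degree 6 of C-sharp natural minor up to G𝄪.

augmented seventh

Scale degree 6 of C# natural minor is A.
A up to G##: letters A→G make it a seventh; 12 semitones makes it augmented.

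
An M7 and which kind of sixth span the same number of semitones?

A major seventh spans 11 semitones.
A sixth spanning 11 semitones is doubly augmented (the major sixth is 9).

doubly augmented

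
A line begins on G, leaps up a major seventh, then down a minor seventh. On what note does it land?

G#

A major seventh up from G is F# (letter F, 11 semitones up).
A minor seventh down from F# is G# (letter G, 10 semitones down).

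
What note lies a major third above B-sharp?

D##

B up a major third is D#, so the target letter is D.
From B#, a major third is 4 semitones up: D##.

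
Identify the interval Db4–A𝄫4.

Counting letters D–E–F–G–A gives a fifth.
Db→Abb = 6 semitones, 1 narrower than the perfect fifth (7), so diminished.

diminished fifth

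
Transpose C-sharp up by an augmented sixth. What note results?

A sixth above C lands on the letter A.
An augmented sixth spans 10 semitones, so C# moves to pitch class 11. On the letter A that is A##.

A##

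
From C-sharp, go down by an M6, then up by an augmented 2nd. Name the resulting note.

F##

A major sixth down from C# is E (letter E, 9 semitones down).
An augmented second up from E is F## (letter F, 3 semitones up).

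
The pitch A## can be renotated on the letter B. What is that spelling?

A## is pitch class 11. The letter B alone is pitch class 11.
Pitch class 11 on B needs no accidental: B.

B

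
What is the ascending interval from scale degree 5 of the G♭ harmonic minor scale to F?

major third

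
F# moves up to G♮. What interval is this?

minor second

Counting letters F–G gives a second.
F#→G = 1 semitone, 1 narrower than the major second (2), so minor.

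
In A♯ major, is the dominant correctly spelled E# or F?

Each scale degree takes a distinct letter name. Degree 5 of a scale on A must use the letter E.
E# and F are enharmonically the same pitch, but only E# uses the letter E, so it is the correct spelling here.

E#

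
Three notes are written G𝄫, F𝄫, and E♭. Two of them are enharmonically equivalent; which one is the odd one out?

Gbb

In 12-tone equal temperament, enharmonic equivalents share a pitch class. Gbb is pitch class 5; Fbb is pitch class 3; Eb is pitch class 3.
Fbb and Eb share pitch class 3, while Gbb is pitch class 5.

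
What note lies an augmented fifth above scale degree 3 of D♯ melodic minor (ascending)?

C##

Scale degree 3 of D# melodic minor (ascending) is F#.
An augmented fifth (8 semitones) above F# lands on the letter C, giving C##.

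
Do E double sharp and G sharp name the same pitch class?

No

Two spellings are enharmonically equivalent only if they share a pitch class.
Here E## → 6, G# → 8; 6 ≠ 8, so they are not.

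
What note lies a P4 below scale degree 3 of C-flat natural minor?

Bbb

Scale degree 3 of Cb natural minor is Ebb.
A perfect fourth (5 semitones) below Ebb lands on the letter B, giving Bbb.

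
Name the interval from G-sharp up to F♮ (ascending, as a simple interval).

Counting letters G–A–B–C–D–E–F gives a seventh.
G#→F = 9 semitones, 2 narrower than the major seventh (11), so diminished.

diminished seventh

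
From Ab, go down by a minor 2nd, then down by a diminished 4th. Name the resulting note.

A minor second down from Ab is G (letter G, 1 semitone down).
A diminished fourth down from G is D# (letter D, 4 semitones down).

D#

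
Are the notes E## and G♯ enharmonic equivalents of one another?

No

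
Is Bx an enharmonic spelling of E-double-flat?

No

B## is pitch class 1; Ebb is pitch class 2.
The pitch classes differ (1 vs. 2), so they are not enharmonic equivalents.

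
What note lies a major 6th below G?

A sixth below G lands on the letter B.
A major sixth spans 9 semitones, so G moves to pitch class 10. On the letter B that is Bb.

Bb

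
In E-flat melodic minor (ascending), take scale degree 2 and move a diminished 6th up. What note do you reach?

Dbb

Scale degree 2 of Eb melodic minor (ascending) is F.
A diminished sixth (7 semitones) above F lands on the letter D, giving Dbb.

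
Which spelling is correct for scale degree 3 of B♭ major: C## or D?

Each scale degree takes a distinct letter name. Degree 3 of a scale on B must use the letter D.
D and C## are enharmonically the same pitch, but only D uses the letter D, so it is the correct spelling here.

D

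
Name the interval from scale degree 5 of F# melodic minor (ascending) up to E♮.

minor third

Scale degree 5 of F# melodic minor (ascending) is C#.
C# up to E: letters C→E make it a third; 3 semitones makes it minor.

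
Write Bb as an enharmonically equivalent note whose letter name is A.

A#

Bb is pitch class 10. The letter A alone is pitch class 9.
To reach pitch class 10 from A requires an offset of +1 semitone, i.e. sharp: A#.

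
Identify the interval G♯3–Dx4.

augmented fifth

The letter names run G→D, a span of 4 letter steps, so the interval is some kind of fifth.
G# to D## is 8 semitones. A perfect fifth is 7, so 8 makes it augmented.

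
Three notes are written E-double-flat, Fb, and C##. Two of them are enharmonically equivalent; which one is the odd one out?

In 12-tone equal temperament, enharmonic equivalents share a pitch class. Ebb is pitch class 2; Fb is pitch class 4; C## is pitch class 2.
Ebb and C## share pitch class 2, while Fb is pitch class 4.

Fb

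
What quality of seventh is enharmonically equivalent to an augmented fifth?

doubly diminished

An augmented fifth spans 8 semitones.
A seventh spanning 8 semitones is doubly diminished (the major seventh is 11).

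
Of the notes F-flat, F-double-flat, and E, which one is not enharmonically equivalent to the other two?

Fbb

In 12-tone equal temperament, enharmonic equivalents share a pitch class. Fb is pitch class 4; Fbb is pitch class 3; E is pitch class 4.
Fb and E share pitch class 4, while Fbb is pitch class 3.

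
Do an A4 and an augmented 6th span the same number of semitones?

No

An augmented fourth spans 6 semitones; an augmented sixth spans 10.
The spans differ, so they are not enharmonic equivalents.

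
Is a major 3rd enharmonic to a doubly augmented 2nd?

A major third spans 4 semitones; a doubly augmented second spans 4.
They are enharmonically equivalent.

Yes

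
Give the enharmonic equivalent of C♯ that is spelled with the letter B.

C# is pitch class 1. The letter B alone is pitch class 11.
To reach pitch class 1 from B requires an offset of +2 semitones, i.e. double sharp: B##.

B##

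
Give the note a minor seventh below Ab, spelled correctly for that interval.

A down a major seventh is Bb, so the target letter is B.
From Ab, a minor seventh is 10 semitones down: Bb.

Bb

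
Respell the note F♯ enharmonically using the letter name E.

E##

F# is pitch class 6. The letter E alone is pitch class 4.
To reach pitch class 6 from E requires an offset of +2 semitones, i.e. double sharp: E##.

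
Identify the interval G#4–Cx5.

augmented fourth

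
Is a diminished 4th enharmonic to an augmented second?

A diminished fourth spans 4 semitones; an augmented second spans 3.
The spans differ, so they are not enharmonic equivalents.

No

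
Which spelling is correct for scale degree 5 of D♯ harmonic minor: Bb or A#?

A#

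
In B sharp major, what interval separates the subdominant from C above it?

diminished sixth

The subdominant of B# major is E#.
E# up to C: letters E→C make it a sixth; 7 semitones makes it diminished.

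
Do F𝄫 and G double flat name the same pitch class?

No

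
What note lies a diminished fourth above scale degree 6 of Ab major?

Scale degree 6 of Ab major is F.
A diminished fourth (4 semitones) above F lands on the letter B, giving Bbb.

Bbb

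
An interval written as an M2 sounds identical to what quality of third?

diminished

A major second spans 2 semitones.
A third spanning 2 semitones is diminished (the major third is 4).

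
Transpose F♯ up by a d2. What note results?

F up a major second is G, so the target letter is G.
From F#, a diminished second is 0 semitones up: Gb.

Gb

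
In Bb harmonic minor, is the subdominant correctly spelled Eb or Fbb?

Each scale degree takes a distinct letter name. Degree 4 of a scale on B must use the letter E.
Eb and Fbb are enharmonically the same pitch, but only Eb uses the letter E, so it is the correct spelling here.

Eb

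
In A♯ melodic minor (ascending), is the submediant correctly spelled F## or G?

Each scale degree takes a distinct letter name. Degree 6 of a scale on A must use the letter F.
F## and G are enharmonically the same pitch, but only F## uses the letter F, so it is the correct spelling here.

F##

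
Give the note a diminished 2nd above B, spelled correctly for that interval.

Cb

A second above B lands on the letter C.
A diminished second spans 0 semitones, so B moves to pitch class 11. On the letter C that is Cb.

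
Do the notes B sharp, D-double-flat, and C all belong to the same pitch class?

Yes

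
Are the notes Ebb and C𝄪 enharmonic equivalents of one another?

Ebb is pitch class 2; C## is pitch class 2.
All spellings map to pitch class 2, so they are enharmonically equivalent.

Yes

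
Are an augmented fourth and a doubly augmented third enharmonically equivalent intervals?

Yes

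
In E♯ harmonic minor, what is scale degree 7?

Degree 7 takes the letter 6 steps above E, which is D.
In harmonic minor, degree 7 sits 11 semitones above the tonic. E# + 11 semitones is pitch class 4, spelled on D as D##.

D##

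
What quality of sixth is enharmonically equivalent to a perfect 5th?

diminished

A perfect fifth spans 7 semitones.
A sixth spanning 7 semitones is diminished (the major sixth is 9).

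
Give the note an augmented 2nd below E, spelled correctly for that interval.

Db

A second below E lands on the letter D.
An augmented second spans 3 semitones, so E moves to pitch class 1. On the letter D that is Db.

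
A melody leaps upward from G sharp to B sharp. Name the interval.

major third

Counting letters G–A–B gives a third.
G#→B# = 4 semitones, exactly the major third.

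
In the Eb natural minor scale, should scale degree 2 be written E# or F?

F

Each scale degree takes a distinct letter name. Degree 2 of a scale on E must use the letter F.
F and E# are enharmonically the same pitch, but only F uses the letter F, so it is the correct spelling here.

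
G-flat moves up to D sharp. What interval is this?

doubly augmented fifth

Counting letters G–A–B–C–D gives a fifth.
Gb→D# = 9 semitones, 2 wider than the perfect fifth (7), so doubly augmented.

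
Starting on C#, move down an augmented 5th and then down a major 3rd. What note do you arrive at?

An augmented fifth down from C# is F (letter F, 8 semitones down).
A major third down from F is Db (letter D, 4 semitones down).

Db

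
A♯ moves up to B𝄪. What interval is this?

The letter names run A→B, a span of 1 letter step, so the interval is some kind of second.
A# to B## is 3 semitones. A major second is 2, so 3 makes it augmented.

augmented second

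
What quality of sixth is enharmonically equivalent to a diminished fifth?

doubly diminished

A diminished fifth spans 6 semitones.
A sixth spanning 6 semitones is doubly diminished (the major sixth is 9).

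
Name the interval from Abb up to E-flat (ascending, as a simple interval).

Counting letters A–B–C–D–E gives a fifth.
Abb→Eb = 8 semitones, 1 wider than the perfect fifth (7), so augmented.

augmented fifth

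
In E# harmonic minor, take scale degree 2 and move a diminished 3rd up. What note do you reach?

A

Scale degree 2 of E# harmonic minor is F##.
A diminished third (2 semitones) above F## lands on the letter A, giving A.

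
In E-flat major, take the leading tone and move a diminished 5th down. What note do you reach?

G#

The leading tone of Eb major is D.
A diminished fifth (6 semitones) below D lands on the letter G, giving G#.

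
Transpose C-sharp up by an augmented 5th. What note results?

C up a perfect fifth is G, so the target letter is G.
From C#, an augmented fifth is 8 semitones up: G##.

G##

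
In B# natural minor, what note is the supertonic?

C##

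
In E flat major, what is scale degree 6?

C

The Eb major scale runs Eb F G Ab Bb C D.
Degree 6 is C.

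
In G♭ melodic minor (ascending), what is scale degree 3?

Bbb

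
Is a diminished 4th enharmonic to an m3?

A diminished fourth spans 4 semitones; a minor third spans 3.
The spans differ, so they are not enharmonic equivalents.

No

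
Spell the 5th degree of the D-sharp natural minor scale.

A#

Degree 5 takes the letter 4 steps above D, which is A.
In natural minor, degree 5 sits 7 semitones above the tonic. D# + 7 semitones is pitch class 10, spelled on A as A#.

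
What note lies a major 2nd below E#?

D#

E down a major second is D, so the target letter is D.
From E#, a major second is 2 semitones down: D#.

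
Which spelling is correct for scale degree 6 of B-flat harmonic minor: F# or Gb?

Gb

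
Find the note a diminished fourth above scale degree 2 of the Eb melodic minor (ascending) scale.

Bbb

Scale degree 2 of Eb melodic minor (ascending) is F.
A diminished fourth (4 semitones) above F lands on the letter B, giving Bbb.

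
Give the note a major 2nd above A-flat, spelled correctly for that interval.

A up a major second is B, so the target letter is B.
From Ab, a major second is 2 semitones up: Bb.

Bb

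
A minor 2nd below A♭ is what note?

G

A second below A lands on the letter G.
A minor second spans 1 semitone, so Ab moves to pitch class 7. On the letter G that is G.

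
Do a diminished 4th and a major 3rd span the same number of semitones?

Yes

A diminished fourth spans 4 semitones; a major third spans 4.
They are enharmonically equivalent.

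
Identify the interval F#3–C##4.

augmented fifth

The letter names run F→C, a span of 4 letter steps, so the interval is some kind of fifth.
F# to C## is 8 semitones. A perfect fifth is 7, so 8 makes it augmented.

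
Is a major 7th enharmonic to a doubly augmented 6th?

Yes

A major seventh spans 11 semitones; a doubly augmented sixth spans 11.
They are enharmonically equivalent.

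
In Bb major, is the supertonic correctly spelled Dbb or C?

C

Each scale degree takes a distinct letter name. Degree 2 of a scale on B must use the letter C.
C and Dbb are enharmonically the same pitch, but only C uses the letter C, so it is the correct spelling here.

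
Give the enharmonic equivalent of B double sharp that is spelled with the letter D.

Db

B## is pitch class 1. The letter D alone is pitch class 2.
To reach pitch class 1 from D requires an offset of -1 semitone, i.e. flat: Db.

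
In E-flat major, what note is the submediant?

C

Degree 6 takes the letter 5 steps above E, which is C.
In major, degree 6 sits 9 semitones above the tonic. Eb + 9 semitones is pitch class 0, spelled on C as C.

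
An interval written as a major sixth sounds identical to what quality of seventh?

A major sixth spans 9 semitones.
A seventh spanning 9 semitones is diminished (the major seventh is 11).

diminished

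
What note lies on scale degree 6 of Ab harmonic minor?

Fb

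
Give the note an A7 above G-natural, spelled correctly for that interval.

F##

A seventh above G lands on the letter F.
An augmented seventh spans 12 semitones, so G moves to pitch class 7. On the letter F that is F##.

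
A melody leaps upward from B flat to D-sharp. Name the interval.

augmented third

Counting letters B–C–D gives a third.
Bb→D# = 5 semitones, 1 wider than the major third (4), so augmented.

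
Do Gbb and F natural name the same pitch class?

Yes

Gbb = pitch class 5 and F = pitch class 5 — the same pitch class, so they are enharmonic equivalents.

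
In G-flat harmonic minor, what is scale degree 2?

Degree 2 takes the letter 1 step above G, which is A.
In harmonic minor, degree 2 sits 2 semitones above the tonic. Gb + 2 semitones is pitch class 8, spelled on A as Ab.

Ab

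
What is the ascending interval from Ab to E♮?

augmented fifth

The letter names run A→E, a span of 4 letter steps, so the interval is some kind of fifth.
Ab to E is 8 semitones. A perfect fifth is 7, so 8 makes it augmented.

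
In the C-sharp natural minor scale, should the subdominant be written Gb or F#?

F#

Each scale degree takes a distinct letter name. Degree 4 of a scale on C must use the letter F.
F# and Gb are enharmonically the same pitch, but only F# uses the letter F, so it is the correct spelling here.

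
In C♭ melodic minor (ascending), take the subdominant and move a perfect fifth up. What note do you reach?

The subdominant of Cb melodic minor (ascending) is Fb.
A perfect fifth (7 semitones) above Fb lands on the letter C, giving Cb.

Cb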